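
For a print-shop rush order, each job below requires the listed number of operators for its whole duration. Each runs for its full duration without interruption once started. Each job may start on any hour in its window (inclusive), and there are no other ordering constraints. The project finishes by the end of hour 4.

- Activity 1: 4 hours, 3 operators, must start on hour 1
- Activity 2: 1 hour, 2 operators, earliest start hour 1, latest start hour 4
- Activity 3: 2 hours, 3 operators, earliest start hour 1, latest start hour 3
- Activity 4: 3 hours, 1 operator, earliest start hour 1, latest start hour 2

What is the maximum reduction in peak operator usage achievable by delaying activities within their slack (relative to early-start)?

2

Early-start peak: h1:9  h2:7  h3:4  h4:3 ⇒ 9.
Leveled (Activity 1@1, Activity 2@1, Activity 3@2, Activity 4@1): h1:6  h2:7  h3:7  h4:3 ⇒ 7.
Reduction 9 − 7 = 2.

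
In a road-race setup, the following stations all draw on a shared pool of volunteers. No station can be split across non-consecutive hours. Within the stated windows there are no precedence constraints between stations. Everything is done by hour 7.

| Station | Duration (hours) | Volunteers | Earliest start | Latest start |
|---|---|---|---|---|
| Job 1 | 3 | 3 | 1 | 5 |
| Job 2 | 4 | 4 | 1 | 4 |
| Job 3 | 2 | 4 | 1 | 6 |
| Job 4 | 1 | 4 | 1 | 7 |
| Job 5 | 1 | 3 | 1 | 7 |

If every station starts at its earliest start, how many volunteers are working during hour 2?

11

At early start, hour 2 has: Job 1, Job 2, Job 3.
Demand: 3 + 4 + 4 = 11.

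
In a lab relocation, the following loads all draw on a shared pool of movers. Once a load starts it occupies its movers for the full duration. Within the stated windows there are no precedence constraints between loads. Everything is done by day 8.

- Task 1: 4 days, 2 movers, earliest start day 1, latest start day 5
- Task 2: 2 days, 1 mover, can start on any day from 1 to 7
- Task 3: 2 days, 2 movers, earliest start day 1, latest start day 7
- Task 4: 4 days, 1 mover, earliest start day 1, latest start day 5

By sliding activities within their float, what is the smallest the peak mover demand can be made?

3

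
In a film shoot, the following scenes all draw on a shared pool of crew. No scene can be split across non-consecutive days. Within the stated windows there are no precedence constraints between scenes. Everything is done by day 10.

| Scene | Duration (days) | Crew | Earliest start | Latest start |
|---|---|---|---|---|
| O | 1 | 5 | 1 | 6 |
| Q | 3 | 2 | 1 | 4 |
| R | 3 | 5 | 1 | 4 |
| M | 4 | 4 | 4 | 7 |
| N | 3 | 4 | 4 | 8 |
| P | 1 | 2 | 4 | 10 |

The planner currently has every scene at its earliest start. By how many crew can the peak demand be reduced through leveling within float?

4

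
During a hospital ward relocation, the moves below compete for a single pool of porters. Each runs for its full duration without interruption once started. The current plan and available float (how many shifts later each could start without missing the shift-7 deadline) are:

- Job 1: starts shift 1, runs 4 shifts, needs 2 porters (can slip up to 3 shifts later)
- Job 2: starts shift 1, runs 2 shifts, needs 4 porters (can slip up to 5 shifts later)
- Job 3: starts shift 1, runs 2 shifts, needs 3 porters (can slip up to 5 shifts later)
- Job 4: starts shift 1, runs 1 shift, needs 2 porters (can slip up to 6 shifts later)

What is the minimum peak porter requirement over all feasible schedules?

Early-start (Job 1@1, Job 2@1, Job 3@1, Job 4@1) gives peak 11: s1:11  s2:9  s3:2  s4:2  s5:0  s6:0  s7:0.
Shift Job 2→5, Job 4→3.
Schedule Job 1@1, Job 2@5, Job 3@1, Job 4@3: s1:5  s2:5  s3:4  s4:2  s5:4  s6:4  s7:0 — peak 5.

5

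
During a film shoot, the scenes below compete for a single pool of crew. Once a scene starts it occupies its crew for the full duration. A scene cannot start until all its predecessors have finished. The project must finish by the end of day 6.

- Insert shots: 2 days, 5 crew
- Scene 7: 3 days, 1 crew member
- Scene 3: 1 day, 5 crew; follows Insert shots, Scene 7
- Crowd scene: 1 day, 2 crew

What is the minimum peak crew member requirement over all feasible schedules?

Early-start (Insert shots@1, Scene 7@1, Scene 3@4, Crowd scene@1) gives peak 8: d1:8  d2:6  d3:1  d4:5  d5:0  d6:0.
Shift Scene 7→3, Scene 3→6, Crowd scene→3.
Schedule Insert shots@1, Scene 7@3, Scene 3@6, Crowd scene@3: d1:5  d2:5  d3:3  d4:1  d5:1  d6:5 — peak 5.

5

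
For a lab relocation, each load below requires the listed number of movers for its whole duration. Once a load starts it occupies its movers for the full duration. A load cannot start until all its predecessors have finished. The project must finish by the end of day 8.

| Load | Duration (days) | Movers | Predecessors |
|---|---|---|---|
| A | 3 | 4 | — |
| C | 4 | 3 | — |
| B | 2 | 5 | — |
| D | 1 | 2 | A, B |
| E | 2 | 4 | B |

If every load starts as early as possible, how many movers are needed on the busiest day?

Early-start schedule: A@1, C@1, B@1, D@4, E@3.
Load per day: day 1: 12, day 2: 12, day 3: 11, day 4: 9, day 5: 0, day 6: 0, day 7: 0, day 8: 0.
Peak is 12.

12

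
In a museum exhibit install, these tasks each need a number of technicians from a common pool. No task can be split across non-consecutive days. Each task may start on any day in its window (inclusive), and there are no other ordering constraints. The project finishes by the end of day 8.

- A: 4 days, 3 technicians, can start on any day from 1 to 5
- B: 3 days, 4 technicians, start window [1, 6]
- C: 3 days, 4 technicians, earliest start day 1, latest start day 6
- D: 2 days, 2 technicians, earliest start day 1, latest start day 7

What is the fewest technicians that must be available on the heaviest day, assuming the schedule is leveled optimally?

Early-start (A@1, B@1, C@1, D@1) gives peak 13: d1:13  d2:13  d3:11  d4:3  d5:0  d6:0  d7:0  d8:0.
Shift C→4, D→5.
Schedule A@1, B@1, C@4, D@5: d1:7  d2:7  d3:7  d4:7  d5:6  d6:6  d7:0  d8:0 — peak 7.

7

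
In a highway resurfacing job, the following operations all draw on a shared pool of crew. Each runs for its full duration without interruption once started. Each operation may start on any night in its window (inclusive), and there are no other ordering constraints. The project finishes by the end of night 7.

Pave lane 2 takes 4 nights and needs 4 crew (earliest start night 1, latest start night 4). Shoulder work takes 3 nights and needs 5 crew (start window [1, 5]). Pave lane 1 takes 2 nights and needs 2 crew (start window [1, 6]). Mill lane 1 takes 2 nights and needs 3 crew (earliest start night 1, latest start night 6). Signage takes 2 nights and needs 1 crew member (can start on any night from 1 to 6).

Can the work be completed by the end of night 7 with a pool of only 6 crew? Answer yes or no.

Total crew member-nights = 43; over 7 nights the average is 43/7 > 6, so some night must exceed 6.

no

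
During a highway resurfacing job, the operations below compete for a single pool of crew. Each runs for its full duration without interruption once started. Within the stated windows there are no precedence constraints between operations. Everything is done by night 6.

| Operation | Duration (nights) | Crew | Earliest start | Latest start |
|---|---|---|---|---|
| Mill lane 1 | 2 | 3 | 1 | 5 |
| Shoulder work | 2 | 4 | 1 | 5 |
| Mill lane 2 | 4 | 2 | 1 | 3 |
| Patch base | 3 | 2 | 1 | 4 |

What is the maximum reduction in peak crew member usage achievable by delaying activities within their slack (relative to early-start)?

5

Early-start peak: n1:11  n2:11  n3:4  n4:2  n5:0  n6:0 ⇒ 11.
Leveled (Mill lane 1@1, Shoulder work@4, Mill lane 2@3, Patch base@1): n1:5  n2:5  n3:4  n4:6  n5:6  n6:2 ⇒ 6.
Reduction 11 − 6 = 5.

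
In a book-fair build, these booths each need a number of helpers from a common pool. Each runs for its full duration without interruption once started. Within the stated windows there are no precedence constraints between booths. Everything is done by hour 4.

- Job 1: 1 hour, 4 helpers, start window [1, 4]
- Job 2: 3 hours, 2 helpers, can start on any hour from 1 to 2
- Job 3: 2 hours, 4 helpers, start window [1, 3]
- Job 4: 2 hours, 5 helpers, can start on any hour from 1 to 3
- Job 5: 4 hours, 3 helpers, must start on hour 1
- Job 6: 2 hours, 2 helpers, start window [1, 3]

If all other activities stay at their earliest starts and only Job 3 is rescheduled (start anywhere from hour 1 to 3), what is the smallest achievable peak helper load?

Job 3@1: h1:20  h2:16  h3:5  h4:3 → peak 20
Job 3@2: h1:16  h2:16  h3:9  h4:3 → peak 16
Job 3@3: h1:16  h2:12  h3:9  h4:7 → peak 16
Best is Job 3@2, peak 16.

16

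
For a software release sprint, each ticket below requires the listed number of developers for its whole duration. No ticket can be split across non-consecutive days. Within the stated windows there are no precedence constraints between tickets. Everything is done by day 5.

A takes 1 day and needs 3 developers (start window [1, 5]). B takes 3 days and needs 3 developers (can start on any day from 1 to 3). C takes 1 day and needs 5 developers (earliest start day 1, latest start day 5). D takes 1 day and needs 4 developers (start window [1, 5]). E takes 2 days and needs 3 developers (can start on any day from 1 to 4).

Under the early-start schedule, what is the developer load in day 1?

18

At early start, day 1 has: A, B, C, D, E.
Demand: 3 + 3 + 5 + 4 + 3 = 18.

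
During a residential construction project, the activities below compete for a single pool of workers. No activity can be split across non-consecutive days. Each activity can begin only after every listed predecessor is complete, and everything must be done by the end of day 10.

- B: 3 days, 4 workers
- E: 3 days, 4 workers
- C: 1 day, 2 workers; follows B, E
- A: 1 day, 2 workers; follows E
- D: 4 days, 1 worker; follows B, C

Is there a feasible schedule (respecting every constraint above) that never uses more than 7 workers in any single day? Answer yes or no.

no

The minimum achievable peak is 8; 7 < 8, so no feasible schedule stays within the cap.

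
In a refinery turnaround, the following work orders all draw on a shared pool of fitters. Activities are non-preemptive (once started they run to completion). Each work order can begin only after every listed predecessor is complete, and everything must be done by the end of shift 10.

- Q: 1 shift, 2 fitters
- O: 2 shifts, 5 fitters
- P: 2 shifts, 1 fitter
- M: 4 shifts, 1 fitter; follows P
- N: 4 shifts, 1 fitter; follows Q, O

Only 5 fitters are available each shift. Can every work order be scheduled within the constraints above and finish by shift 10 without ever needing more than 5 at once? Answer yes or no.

Schedule Q@1, O@2, P@4, M@6, N@4: s1:2  s2:5  s3:5  s4:2  s5:2  s6:2  s7:2  s8:1  s9:1  s10:0 — peak 5 ≤ 5.

yes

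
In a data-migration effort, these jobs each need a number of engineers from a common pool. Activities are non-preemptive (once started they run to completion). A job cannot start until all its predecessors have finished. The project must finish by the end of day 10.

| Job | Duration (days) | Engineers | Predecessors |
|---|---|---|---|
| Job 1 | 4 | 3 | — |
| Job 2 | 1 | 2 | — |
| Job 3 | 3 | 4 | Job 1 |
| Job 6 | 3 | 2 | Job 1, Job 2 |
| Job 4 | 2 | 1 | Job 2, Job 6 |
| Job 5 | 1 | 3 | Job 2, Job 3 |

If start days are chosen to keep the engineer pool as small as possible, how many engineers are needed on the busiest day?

Schedule Job 1@1, Job 2@1, Job 3@5, Job 6@5, Job 4@8, Job 5@8: d1:5  d2:3  d3:3  d4:3  d5:6  d6:6  d7:6  d8:4  d9:1  d10:0 — peak 6.

6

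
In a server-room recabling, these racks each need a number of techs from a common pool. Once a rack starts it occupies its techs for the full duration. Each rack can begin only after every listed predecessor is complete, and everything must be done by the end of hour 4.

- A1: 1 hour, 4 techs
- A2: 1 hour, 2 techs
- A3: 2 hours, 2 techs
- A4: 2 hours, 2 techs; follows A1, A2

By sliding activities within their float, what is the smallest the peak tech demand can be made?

Early-start (A1@1, A2@1, A3@1, A4@2) gives peak 8: h1:8  h2:4  h3:2  h4:0.
Shift A2→2, A3→2, A4→3.
Schedule A1@1, A2@2, A3@2, A4@3: h1:4  h2:4  h3:4  h4:2 — peak 4.
Total tech-hours = 14 over 4 hours ⇒ peak ≥ ⌈14/4⌉ = 4, so 4 is optimal.

4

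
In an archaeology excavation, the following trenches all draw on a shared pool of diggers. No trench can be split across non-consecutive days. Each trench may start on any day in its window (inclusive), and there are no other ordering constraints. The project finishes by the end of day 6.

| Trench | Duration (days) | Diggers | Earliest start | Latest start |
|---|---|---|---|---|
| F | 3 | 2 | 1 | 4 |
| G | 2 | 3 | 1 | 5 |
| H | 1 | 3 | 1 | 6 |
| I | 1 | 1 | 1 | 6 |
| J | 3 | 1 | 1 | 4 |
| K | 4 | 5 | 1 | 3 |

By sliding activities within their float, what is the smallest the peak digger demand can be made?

7

Early-start (F@1, G@1, H@1, I@1, J@1, K@1) gives peak 15: d1:15  d2:11  d3:8  d4:5  d5:0  d6:0.
Shift G→5, H→5, I→4, J→4.
Schedule F@1, G@5, H@5, I@4, J@4, K@1: d1:7  d2:7  d3:7  d4:7  d5:7  d6:4 — peak 7.
Total digger-days = 39 over 6 days ⇒ peak ≥ ⌈39/6⌉ = 7, so 7 is optimal.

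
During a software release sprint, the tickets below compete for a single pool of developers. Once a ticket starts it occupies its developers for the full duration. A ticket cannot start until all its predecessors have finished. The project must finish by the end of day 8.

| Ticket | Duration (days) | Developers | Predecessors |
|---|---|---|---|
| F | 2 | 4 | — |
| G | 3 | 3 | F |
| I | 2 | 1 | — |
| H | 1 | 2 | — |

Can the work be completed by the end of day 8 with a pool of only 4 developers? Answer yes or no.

Schedule F@1, G@3, I@3, H@6: d1:4  d2:4  d3:4  d4:4  d5:3  d6:2  d7:0  d8:0 — peak 4 ≤ 4.

yes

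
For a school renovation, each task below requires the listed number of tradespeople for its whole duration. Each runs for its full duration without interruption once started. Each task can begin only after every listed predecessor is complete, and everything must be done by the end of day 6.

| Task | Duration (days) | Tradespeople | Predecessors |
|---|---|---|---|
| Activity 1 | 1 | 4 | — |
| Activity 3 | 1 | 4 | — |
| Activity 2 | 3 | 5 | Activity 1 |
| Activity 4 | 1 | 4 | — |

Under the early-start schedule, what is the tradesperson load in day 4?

At early start, day 4 has: Activity 2.
Demand: 5 = 5.

5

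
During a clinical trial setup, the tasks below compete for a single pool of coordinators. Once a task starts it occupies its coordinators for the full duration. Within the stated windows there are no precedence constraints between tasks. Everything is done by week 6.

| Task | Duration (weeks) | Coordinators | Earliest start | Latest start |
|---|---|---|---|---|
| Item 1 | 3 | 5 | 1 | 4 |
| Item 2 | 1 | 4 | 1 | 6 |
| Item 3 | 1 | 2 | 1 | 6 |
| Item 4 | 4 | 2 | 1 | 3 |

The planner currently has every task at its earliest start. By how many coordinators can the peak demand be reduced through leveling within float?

6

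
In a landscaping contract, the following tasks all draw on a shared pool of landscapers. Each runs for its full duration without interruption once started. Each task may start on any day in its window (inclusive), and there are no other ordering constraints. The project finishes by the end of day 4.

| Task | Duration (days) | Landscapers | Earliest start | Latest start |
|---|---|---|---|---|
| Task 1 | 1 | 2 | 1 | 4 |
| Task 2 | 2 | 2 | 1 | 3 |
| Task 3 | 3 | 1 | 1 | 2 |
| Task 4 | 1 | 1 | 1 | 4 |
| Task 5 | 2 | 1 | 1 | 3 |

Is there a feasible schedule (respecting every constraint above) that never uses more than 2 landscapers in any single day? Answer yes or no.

Total landscaper-days = 12; over 4 days the average is 12/4 > 2, so some day must exceed 2.

no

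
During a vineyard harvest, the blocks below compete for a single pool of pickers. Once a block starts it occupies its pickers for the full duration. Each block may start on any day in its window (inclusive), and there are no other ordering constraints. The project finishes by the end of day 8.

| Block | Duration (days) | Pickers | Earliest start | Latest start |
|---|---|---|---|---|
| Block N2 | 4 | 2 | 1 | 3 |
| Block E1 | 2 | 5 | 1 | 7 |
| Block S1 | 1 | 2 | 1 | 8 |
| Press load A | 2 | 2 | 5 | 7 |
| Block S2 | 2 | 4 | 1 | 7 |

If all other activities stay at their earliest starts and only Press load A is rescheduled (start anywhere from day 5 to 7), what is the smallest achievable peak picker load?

13

Press load A@5: d1:13  d2:11  d3:2  d4:2  d5:2  d6:2  d7:0  d8:0 → peak 13
Press load A@6: d1:13  d2:11  d3:2  d4:2  d5:0  d6:2  d7:2  d8:0 → peak 13
Press load A@7: d1:13  d2:11  d3:2  d4:2  d5:0  d6:0  d7:2  d8:2 → peak 13
Best is Press load A@5, peak 13.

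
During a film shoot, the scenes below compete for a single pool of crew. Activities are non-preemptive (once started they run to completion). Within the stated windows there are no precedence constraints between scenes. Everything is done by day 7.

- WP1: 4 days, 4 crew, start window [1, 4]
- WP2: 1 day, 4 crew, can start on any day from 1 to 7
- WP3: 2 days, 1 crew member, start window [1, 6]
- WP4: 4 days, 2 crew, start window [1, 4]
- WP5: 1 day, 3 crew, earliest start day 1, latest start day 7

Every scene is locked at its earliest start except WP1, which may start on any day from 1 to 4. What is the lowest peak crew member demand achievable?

WP1@1: d1:14  d2:7  d3:6  d4:6  d5:0  d6:0  d7:0 → peak 14
WP1@2: d1:10  d2:7  d3:6  d4:6  d5:4  d6:0  d7:0 → peak 10
WP1@3: d1:10  d2:3  d3:6  d4:6  d5:4  d6:4  d7:0 → peak 10
WP1@4: d1:10  d2:3  d3:2  d4:6  d5:4  d6:4  d7:4 → peak 10
Best is WP1@2, peak 10.

10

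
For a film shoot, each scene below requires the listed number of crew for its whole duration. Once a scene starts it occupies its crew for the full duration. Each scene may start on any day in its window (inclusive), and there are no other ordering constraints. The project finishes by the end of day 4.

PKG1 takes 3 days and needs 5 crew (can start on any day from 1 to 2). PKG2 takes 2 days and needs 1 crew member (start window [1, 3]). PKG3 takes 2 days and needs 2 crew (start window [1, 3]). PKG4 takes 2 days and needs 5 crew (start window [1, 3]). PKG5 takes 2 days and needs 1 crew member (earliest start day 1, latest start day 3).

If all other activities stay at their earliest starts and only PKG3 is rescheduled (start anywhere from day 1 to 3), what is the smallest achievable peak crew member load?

PKG3@1: d1:14  d2:14  d3:5  d4:0 → peak 14
PKG3@2: d1:12  d2:14  d3:7  d4:0 → peak 14
PKG3@3: d1:12  d2:12  d3:7  d4:2 → peak 12
Best is PKG3@3, peak 12.

12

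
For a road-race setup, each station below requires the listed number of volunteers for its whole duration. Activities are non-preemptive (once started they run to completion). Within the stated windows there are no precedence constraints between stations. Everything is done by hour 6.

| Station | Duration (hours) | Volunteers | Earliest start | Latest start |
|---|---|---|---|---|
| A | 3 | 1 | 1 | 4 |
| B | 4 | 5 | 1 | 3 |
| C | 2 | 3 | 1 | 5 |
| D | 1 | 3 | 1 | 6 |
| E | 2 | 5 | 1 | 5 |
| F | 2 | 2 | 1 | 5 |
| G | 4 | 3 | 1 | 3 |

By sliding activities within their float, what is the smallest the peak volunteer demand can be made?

11

Early-start (A@1, B@1, C@1, D@1, E@1, F@1, G@1) gives peak 22: h1:22  h2:19  h3:9  h4:8  h5:0  h6:0.
Shift D→4, E→5, G→3.
Schedule A@1, B@1, C@1, D@4, E@5, F@1, G@3: h1:11  h2:11  h3:9  h4:11  h5:8  h6:8 — peak 11.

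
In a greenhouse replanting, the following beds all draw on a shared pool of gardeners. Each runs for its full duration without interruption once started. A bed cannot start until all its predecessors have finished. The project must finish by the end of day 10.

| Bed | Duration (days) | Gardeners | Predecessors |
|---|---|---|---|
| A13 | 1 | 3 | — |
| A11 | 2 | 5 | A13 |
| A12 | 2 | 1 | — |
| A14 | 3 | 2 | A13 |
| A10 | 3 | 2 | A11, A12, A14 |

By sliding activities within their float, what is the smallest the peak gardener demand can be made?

Early-start (A13@1, A11@2, A12@1, A14@2, A10@5) gives peak 8: d1:4  d2:8  d3:7  d4:2  d5:2  d6:2  d7:2  d8:0  d9:0  d10:0.
Shift A12→4, A14→4, A10→7.
Schedule A13@1, A11@2, A12@4, A14@4, A10@7: d1:3  d2:5  d3:5  d4:3  d5:3  d6:2  d7:2  d8:2  d9:2  d10:0 — peak 5.

5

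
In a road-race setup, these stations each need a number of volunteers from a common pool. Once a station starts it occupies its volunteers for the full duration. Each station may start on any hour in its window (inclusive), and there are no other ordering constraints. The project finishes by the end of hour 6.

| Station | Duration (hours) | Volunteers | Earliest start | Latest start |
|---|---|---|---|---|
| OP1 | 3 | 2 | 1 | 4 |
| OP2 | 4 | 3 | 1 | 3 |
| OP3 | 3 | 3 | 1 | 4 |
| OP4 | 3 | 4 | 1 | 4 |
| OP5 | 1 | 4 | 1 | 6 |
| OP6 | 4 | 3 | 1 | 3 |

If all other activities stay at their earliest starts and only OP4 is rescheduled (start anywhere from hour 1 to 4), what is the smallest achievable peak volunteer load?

15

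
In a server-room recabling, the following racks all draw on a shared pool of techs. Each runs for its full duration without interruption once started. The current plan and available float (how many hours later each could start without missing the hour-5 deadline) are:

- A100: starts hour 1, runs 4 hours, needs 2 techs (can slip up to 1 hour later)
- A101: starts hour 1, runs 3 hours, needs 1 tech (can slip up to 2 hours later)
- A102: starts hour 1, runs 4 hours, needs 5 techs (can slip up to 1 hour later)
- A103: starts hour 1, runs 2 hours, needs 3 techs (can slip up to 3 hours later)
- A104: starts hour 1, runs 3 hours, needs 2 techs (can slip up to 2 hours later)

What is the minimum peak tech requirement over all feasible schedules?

Early-start (A100@1, A101@1, A102@1, A103@1, A104@1) gives peak 13: h1:13  h2:13  h3:10  h4:7  h5:0.
Shift A103→4.
Schedule A100@1, A101@1, A102@1, A103@4, A104@1: h1:10  h2:10  h3:10  h4:10  h5:3 — peak 10.

10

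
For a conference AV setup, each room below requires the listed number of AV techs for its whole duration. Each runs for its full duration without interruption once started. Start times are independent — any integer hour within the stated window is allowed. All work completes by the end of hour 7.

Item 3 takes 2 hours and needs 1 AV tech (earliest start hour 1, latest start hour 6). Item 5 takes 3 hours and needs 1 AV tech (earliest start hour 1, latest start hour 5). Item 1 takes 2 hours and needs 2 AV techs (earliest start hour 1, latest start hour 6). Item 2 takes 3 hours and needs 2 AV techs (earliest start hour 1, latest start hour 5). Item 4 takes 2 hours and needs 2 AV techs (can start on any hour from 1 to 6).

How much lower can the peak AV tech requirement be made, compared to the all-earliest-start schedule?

Early-start peak: h1:8  h2:8  h3:3  h4:0  h5:0  h6:0  h7:0 ⇒ 8.
Leveled (Item 3@1, Item 5@3, Item 1@1, Item 2@3, Item 4@6): h1:3  h2:3  h3:3  h4:3  h5:3  h6:2  h7:2 ⇒ 3.
Reduction 8 − 3 = 5.

5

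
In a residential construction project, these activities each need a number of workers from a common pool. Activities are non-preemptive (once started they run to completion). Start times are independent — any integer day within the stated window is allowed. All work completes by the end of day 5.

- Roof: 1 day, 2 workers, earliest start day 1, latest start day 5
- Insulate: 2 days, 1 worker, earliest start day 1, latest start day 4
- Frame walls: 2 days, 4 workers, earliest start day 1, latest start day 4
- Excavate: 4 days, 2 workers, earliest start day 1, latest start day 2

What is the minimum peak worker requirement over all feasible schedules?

6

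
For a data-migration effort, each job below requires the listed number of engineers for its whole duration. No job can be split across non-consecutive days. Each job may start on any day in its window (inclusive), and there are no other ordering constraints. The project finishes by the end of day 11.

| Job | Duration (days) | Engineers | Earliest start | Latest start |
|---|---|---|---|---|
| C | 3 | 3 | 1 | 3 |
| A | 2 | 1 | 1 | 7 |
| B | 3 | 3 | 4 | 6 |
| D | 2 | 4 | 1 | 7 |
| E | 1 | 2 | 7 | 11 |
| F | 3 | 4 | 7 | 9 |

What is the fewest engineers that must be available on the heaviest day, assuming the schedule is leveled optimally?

Early-start (C@1, A@1, B@4, D@1, E@7, F@7) gives peak 8: d1:8  d2:8  d3:3  d4:3  d5:3  d6:3  d7:6  d8:4  d9:4  d10:0  d11:0.
Shift B→6, D→4, F→9.
Schedule C@1, A@1, B@6, D@4, E@7, F@9: d1:4  d2:4  d3:3  d4:4  d5:4  d6:3  d7:5  d8:3  d9:4  d10:4  d11:4 — peak 5.

5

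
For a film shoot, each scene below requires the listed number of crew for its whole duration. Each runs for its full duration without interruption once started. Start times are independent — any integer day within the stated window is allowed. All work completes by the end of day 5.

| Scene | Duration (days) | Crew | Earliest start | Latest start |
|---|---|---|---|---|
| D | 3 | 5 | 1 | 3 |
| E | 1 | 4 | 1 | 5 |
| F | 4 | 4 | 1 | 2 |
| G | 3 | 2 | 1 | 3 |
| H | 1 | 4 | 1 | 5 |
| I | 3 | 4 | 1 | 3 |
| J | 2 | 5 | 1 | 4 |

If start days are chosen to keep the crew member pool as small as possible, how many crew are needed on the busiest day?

Early-start (D@1, E@1, F@1, G@1, H@1, I@1, J@1) gives peak 28: d1:28  d2:20  d3:15  d4:4  d5:0.
Shift H→2, I→3, J→4.
Schedule D@1, E@1, F@1, G@1, H@2, I@3, J@4: d1:15  d2:15  d3:15  d4:13  d5:9 — peak 15.

15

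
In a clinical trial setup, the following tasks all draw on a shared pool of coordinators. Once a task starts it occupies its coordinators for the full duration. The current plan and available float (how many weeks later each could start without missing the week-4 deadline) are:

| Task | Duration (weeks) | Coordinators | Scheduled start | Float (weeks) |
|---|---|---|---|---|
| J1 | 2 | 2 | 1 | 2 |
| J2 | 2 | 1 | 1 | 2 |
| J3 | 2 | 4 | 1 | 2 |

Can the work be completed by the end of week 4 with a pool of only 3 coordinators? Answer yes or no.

no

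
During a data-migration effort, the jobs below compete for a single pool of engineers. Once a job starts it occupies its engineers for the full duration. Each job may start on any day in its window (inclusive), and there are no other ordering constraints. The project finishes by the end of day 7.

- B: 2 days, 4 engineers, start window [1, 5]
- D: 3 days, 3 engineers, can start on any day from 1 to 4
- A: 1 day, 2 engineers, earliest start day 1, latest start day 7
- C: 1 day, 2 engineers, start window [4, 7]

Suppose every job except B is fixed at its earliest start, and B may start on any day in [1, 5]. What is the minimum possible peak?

5

B@1: d1:9  d2:7  d3:3  d4:2  d5:0  d6:0  d7:0 → peak 9
B@2: d1:5  d2:7  d3:7  d4:2  d5:0  d6:0  d7:0 → peak 7
B@3: d1:5  d2:3  d3:7  d4:6  d5:0  d6:0  d7:0 → peak 7
B@4: d1:5  d2:3  d3:3  d4:6  d5:4  d6:0  d7:0 → peak 6
B@5: d1:5  d2:3  d3:3  d4:2  d5:4  d6:4  d7:0 → peak 5
Best is B@5, peak 5.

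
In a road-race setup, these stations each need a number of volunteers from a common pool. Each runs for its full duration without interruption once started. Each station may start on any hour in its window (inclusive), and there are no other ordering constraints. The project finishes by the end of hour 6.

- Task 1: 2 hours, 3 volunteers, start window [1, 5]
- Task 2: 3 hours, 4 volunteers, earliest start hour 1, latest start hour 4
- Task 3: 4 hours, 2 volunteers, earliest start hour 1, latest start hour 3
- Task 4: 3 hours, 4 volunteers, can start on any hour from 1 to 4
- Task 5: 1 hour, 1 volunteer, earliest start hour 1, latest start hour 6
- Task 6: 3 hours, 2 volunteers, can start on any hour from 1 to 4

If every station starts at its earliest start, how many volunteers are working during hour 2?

At early start, hour 2 has: Task 1, Task 2, Task 3, Task 4, Task 6.
Demand: 3 + 4 + 2 + 4 + 2 = 15.

15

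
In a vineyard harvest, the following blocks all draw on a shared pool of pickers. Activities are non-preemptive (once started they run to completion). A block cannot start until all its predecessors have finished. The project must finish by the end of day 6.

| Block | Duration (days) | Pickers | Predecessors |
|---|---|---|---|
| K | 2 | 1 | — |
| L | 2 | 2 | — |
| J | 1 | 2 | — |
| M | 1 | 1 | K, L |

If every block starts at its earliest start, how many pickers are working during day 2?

3

At early start, day 2 has: K, L.
Demand: 1 + 2 = 3.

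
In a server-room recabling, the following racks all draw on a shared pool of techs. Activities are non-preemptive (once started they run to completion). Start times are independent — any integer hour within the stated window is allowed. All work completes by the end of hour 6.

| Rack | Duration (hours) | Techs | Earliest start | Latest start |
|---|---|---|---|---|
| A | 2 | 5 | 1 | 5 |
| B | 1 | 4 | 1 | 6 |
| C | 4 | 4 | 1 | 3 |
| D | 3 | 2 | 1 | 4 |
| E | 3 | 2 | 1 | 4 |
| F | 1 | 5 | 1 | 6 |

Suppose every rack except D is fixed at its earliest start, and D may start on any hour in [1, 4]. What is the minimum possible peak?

D@1: h1:22  h2:13  h3:8  h4:4  h5:0  h6:0 → peak 22
D@2: h1:20  h2:13  h3:8  h4:6  h5:0  h6:0 → peak 20
D@3: h1:20  h2:11  h3:8  h4:6  h5:2  h6:0 → peak 20
D@4: h1:20  h2:11  h3:6  h4:6  h5:2  h6:2 → peak 20
Best is D@2, peak 20.

20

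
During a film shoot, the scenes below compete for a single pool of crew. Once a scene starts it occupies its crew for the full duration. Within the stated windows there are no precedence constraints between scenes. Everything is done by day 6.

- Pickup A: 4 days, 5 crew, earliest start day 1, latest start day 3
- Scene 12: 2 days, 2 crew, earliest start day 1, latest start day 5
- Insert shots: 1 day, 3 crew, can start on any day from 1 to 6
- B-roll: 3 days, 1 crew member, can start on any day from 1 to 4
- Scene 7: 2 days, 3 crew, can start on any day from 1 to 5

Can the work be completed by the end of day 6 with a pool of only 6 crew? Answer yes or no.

The minimum achievable peak is 7; 6 < 7, so no feasible schedule stays within the cap.

no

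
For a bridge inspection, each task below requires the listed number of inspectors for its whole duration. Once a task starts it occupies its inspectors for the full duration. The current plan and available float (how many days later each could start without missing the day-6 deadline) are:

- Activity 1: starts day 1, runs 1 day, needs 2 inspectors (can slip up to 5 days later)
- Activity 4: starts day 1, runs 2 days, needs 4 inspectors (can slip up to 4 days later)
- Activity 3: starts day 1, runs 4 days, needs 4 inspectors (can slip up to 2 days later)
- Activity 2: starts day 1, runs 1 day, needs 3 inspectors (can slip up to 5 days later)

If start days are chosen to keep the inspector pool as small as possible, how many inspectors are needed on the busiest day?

Early-start (Activity 1@1, Activity 4@1, Activity 3@1, Activity 2@1) gives peak 13: d1:13  d2:8  d3:4  d4:4  d5:0  d6:0.
Shift Activity 3→3, Activity 2→2.
Schedule Activity 1@1, Activity 4@1, Activity 3@3, Activity 2@2: d1:6  d2:7  d3:4  d4:4  d5:4  d6:4 — peak 7.

7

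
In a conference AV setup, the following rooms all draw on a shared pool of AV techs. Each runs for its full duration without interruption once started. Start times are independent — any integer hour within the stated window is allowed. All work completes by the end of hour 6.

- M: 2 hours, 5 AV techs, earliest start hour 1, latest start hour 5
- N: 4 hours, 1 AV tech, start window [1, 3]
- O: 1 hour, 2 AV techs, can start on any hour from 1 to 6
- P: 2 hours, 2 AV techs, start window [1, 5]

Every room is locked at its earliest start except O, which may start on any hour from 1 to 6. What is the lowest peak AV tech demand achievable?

8

O@1: h1:10  h2:8  h3:1  h4:1  h5:0  h6:0 → peak 10
O@2: h1:8  h2:10  h3:1  h4:1  h5:0  h6:0 → peak 10
O@3: h1:8  h2:8  h3:3  h4:1  h5:0  h6:0 → peak 8
O@4: h1:8  h2:8  h3:1  h4:3  h5:0  h6:0 → peak 8
O@5: h1:8  h2:8  h3:1  h4:1  h5:2  h6:0 → peak 8
O@6: h1:8  h2:8  h3:1  h4:1  h5:0  h6:2 → peak 8
Best is O@3, peak 8.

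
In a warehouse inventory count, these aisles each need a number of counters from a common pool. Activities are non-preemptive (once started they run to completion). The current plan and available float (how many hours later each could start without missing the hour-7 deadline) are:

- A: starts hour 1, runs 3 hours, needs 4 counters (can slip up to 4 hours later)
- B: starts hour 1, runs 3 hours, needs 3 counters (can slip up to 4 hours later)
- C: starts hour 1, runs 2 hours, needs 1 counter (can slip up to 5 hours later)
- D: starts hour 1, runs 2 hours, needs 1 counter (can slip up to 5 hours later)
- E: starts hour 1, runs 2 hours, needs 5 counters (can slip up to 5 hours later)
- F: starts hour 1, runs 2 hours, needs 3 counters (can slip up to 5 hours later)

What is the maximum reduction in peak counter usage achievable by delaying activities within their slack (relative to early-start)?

Early-start peak: h1:17  h2:17  h3:7  h4:0  h5:0  h6:0  h7:0 ⇒ 17.
Leveled (A@1, B@1, C@4, D@4, E@4, F@6): h1:7  h2:7  h3:7  h4:7  h5:7  h6:3  h7:3 ⇒ 7.
Reduction 17 − 7 = 10.

10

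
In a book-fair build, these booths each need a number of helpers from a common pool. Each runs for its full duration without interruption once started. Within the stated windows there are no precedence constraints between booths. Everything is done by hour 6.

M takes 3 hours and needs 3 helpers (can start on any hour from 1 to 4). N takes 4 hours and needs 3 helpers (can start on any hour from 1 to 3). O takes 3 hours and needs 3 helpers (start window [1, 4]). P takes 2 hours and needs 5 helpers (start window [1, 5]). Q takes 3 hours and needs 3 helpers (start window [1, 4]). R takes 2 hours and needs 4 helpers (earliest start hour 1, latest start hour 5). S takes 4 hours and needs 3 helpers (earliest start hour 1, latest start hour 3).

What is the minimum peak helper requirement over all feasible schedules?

Early-start (M@1, N@1, O@1, P@1, Q@1, R@1, S@1) gives peak 24: h1:24  h2:24  h3:15  h4:6  h5:0  h6:0.
Shift P→5, Q→4, R→5.
Schedule M@1, N@1, O@1, P@5, Q@4, R@5, S@1: h1:12  h2:12  h3:12  h4:9  h5:12  h6:12 — peak 12.
Total helper-hours = 69 over 6 hours ⇒ peak ≥ ⌈69/6⌉ = 12, so 12 is optimal.

12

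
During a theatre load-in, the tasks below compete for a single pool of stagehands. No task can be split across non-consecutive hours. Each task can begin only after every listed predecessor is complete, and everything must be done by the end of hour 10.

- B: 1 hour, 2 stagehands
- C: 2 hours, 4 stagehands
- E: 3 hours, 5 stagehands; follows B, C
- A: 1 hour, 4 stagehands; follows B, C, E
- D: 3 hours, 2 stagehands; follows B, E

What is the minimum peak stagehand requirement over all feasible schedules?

5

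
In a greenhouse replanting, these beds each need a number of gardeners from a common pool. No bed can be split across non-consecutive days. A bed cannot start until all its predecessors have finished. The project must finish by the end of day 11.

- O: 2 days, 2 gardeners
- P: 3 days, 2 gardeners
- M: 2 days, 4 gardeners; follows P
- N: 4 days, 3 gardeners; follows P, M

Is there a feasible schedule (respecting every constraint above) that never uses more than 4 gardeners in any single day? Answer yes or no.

yes

Schedule O@1, P@1, M@4, N@6: d1:4  d2:4  d3:2  d4:4  d5:4  d6:3  d7:3  d8:3  d9:3  d10:0  d11:0 — peak 4 ≤ 4.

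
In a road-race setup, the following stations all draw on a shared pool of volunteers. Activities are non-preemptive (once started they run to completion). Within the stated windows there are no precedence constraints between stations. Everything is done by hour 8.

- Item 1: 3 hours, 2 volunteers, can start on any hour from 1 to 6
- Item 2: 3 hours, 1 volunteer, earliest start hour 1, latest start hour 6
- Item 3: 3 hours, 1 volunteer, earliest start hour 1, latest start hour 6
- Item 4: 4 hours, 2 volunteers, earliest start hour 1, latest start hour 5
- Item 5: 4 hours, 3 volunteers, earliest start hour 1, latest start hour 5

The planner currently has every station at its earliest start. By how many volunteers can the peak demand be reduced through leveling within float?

Early-start peak: h1:9  h2:9  h3:9  h4:5  h5:0  h6:0  h7:0  h8:0 ⇒ 9.
Leveled (Item 1@1, Item 2@1, Item 3@1, Item 4@4, Item 5@4): h1:4  h2:4  h3:4  h4:5  h5:5  h6:5  h7:5  h8:0 ⇒ 5.
Reduction 9 − 5 = 4.

4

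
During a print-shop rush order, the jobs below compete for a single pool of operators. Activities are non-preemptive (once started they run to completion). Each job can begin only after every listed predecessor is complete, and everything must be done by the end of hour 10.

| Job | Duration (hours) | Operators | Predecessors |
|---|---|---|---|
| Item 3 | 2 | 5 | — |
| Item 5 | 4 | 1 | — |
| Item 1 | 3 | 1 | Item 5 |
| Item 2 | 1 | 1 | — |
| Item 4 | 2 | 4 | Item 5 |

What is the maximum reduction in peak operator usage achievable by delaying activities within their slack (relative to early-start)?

2

Early-start peak: h1:7  h2:6  h3:1  h4:1  h5:5  h6:5  h7:1  h8:0  h9:0  h10:0 ⇒ 7.
Leveled (Item 3@1, Item 5@3, Item 1@7, Item 2@3, Item 4@7): h1:5  h2:5  h3:2  h4:1  h5:1  h6:1  h7:5  h8:5  h9:1  h10:0 ⇒ 5.
Reduction 7 − 5 = 2.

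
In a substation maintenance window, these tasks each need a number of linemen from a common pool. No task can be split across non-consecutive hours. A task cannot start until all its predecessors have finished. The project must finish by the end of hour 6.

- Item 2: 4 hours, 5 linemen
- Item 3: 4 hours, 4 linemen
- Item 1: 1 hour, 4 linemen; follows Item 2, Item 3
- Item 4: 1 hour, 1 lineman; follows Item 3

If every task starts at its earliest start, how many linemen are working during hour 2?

9

At early start, hour 2 has: Item 2, Item 3.
Demand: 5 + 4 = 9.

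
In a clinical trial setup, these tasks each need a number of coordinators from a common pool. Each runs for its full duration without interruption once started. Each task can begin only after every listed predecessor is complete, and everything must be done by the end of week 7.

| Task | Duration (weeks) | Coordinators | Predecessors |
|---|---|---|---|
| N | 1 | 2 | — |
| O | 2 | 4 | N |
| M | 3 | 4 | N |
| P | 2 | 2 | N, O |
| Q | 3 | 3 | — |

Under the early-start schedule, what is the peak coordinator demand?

Early-start schedule: N@1, O@2, M@2, P@4, Q@1.
Load per week: week 1: 5, week 2: 11, week 3: 11, week 4: 6, week 5: 2, week 6: 0, week 7: 0.
Peak is 11.

11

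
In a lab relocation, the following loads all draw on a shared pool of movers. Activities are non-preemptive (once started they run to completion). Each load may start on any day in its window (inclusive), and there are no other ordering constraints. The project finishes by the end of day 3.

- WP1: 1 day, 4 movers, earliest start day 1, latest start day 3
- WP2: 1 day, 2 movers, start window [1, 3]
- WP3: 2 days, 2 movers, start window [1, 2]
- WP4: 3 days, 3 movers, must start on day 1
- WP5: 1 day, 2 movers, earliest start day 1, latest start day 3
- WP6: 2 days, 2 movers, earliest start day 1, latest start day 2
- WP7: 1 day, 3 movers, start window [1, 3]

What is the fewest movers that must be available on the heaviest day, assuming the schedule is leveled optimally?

Early-start (WP1@1, WP2@1, WP3@1, WP4@1, WP5@1, WP6@1, WP7@1) gives peak 18: d1:18  d2:7  d3:3.
Shift WP3→2, WP5→2, WP6→2, WP7→3.
Schedule WP1@1, WP2@1, WP3@2, WP4@1, WP5@2, WP6@2, WP7@3: d1:9  d2:9  d3:10 — peak 10.
Total mover-days = 28 over 3 days ⇒ peak ≥ ⌈28/3⌉ = 10, so 10 is optimal.

10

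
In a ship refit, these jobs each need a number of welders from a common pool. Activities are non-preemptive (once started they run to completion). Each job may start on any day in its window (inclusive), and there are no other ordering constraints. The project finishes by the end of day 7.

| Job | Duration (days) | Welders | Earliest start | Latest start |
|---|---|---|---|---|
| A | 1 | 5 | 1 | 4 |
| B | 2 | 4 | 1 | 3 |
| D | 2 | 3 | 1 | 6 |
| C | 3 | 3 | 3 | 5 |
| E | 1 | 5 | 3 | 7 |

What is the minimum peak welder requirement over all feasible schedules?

Early-start (A@1, B@1, D@1, C@3, E@3) gives peak 12: d1:12  d2:7  d3:8  d4:3  d5:3  d6:0  d7:0.
Shift B→2, D→4, C→4, E→7.
Schedule A@1, B@2, D@4, C@4, E@7: d1:5  d2:4  d3:4  d4:6  d5:6  d6:3  d7:5 — peak 6.

6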